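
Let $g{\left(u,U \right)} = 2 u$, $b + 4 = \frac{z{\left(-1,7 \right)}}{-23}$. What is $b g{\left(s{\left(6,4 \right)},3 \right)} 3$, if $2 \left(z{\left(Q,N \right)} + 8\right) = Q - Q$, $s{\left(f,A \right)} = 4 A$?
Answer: $- \frac{8064}{23} \approx -350.61$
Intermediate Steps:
$z{\left(Q,N \right)} = -8$ ($z{\left(Q,N \right)} = -8 + \frac{Q - Q}{2} = -8 + \frac{1}{2} \cdot 0 = -8 + 0 = -8$)
$b = - \frac{84}{23}$ ($b = -4 - \frac{8}{-23} = -4 - - \frac{8}{23} = -4 + \frac{8}{23} = - \frac{84}{23} \approx -3.6522$)
$b g{\left(s{\left(6,4 \right)},3 \right)} 3 = - \frac{84 \cdot 2 \cdot 4 \cdot 4}{23} \cdot 3 = - \frac{84 \cdot 2 \cdot 16}{23} \cdot 3 = \left(- \frac{84}{23}\right) 32 \cdot 3 = \left(- \frac{2688}{23}\right) 3 = - \frac{8064}{23}$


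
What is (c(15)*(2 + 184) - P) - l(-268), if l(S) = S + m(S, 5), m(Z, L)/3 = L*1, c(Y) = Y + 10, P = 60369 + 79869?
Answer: -135335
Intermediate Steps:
P = 140238
c(Y) = 10 + Y
m(Z, L) = 3*L (m(Z, L) = 3*(L*1) = 3*L)
l(S) = 15 + S (l(S) = S + 3*5 = S + 15 = 15 + S)
(c(15)*(2 + 184) - P) - l(-268) = ((10 + 15)*(2 + 184) - 1*140238) - (15 - 268) = (25*186 - 140238) - 1*(-253) = (4650 - 140238) + 253 = -135588 + 253 = -135335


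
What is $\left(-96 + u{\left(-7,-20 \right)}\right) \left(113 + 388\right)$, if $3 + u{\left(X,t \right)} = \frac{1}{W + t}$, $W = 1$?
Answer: $- \frac{942882}{19} \approx -49625.0$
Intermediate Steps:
$u{\left(X,t \right)} = -3 + \frac{1}{1 + t}$
$\left(-96 + u{\left(-7,-20 \right)}\right) \left(113 + 388\right) = \left(-96 + \frac{-2 - -60}{1 - 20}\right) \left(113 + 388\right) = \left(-96 + \frac{-2 + 60}{-19}\right) 501 = \left(-96 - \frac{58}{19}\right) 501 = \left(- \frac{1882}{19}\right) 501 = - \frac{942882}{19}$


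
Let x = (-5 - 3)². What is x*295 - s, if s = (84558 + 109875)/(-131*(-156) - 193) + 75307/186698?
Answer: 71315880660485/3779327614 ≈ 18870.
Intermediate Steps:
x = 64 (x = (-8)² = 64)
s = 37824691835/3779327614 (s = 194433/(20436 - 193) + 75307*(1/186698) = 194433/20243 + 75307/186698 = 37824691835/3779327614 ≈ 10.008)
x*295 - s = 64*295 - 1*37824691835/3779327614 = 18880 - 37824691835/3779327614 = 71315880660485/3779327614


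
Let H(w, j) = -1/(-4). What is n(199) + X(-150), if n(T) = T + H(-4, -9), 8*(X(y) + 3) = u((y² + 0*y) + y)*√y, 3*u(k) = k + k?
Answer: 785/4 + 18625*I*√6/2 ≈ 196.25 + 22811.0*I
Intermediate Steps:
H(w, j) = ¼ (H(w, j) = -1*(-¼) = ¼)
u(k) = 2*k/3 (u(k) = (k + k)/3 = (2*k)/3 = 2*k/3)
X(y) = -3 + √y*(2*y/3 + 2*y²/3)/8 (X(y) = -3 + ((2*((y² + 0*y) + y)/3)*√y)/8 = -3 + ((2*((y² + 0) + y)/3)*√y)/8 = -3 + ((2*(y² + y)/3)*√y)/8 = -3 + ((2*(y + y²)/3)*√y)/8 = -3 + ((2*y/3 + 2*y²/3)*√y)/8 = -3 + (√y*(2*y/3 + 2*y²/3))/8 = -3 + √y*(2*y/3 + 2*y²/3)/8)
n(T) = ¼ + T (n(T) = T + ¼ = ¼ + T)
n(199) + X(-150) = (¼ + 199) + (-3 + (-150)^(3/2)*(1 - 150)/12) = 797/4 + (-3 + (1/12)*(-750*I*√6)*(-149)) = 797/4 + (-3 + 18625*I*√6/2) = 785/4 + 18625*I*√6/2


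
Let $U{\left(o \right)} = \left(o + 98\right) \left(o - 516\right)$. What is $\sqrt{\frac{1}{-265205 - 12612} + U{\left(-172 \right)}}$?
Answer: $\frac{\sqrt{3929504518538151}}{277817} \approx 225.64$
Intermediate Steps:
$U{\left(o \right)} = \left(-516 + o\right) \left(98 + o\right)$ ($U{\left(o \right)} = \left(98 + o\right) \left(-516 + o\right) = \left(-516 + o\right) \left(98 + o\right)$)
$\sqrt{\frac{1}{-265205 - 12612} + U{\left(-172 \right)}} = \sqrt{\frac{1}{-265205 - 12612} - \left(-21328 - 29584\right)} = \sqrt{\frac{1}{-277817} + \left(-50568 + 29584 + 71896\right)} = \sqrt{- \frac{1}{277817} + 50912} = \sqrt{\frac{14144219103}{277817}} = \frac{\sqrt{3929504518538151}}{277817}$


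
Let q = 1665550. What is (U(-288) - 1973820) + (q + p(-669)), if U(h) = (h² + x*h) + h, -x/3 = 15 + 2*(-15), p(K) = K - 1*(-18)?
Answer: -239225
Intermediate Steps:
p(K) = 18 + K (p(K) = K + 18 = 18 + K)
x = 45 (x = -3*(15 + 2*(-15)) = -3*(15 - 30) = -3*(-15) = 45)
U(h) = h² + 46*h (U(h) = (h² + 45*h) + h = h² + 46*h)
(U(-288) - 1973820) + (q + p(-669)) = (-288*(46 - 288) - 1973820) + (1665550 + (18 - 669)) = (-288*(-242) - 1973820) + (1665550 - 651) = (69696 - 1973820) + 1664899 = -1904124 + 1664899 = -239225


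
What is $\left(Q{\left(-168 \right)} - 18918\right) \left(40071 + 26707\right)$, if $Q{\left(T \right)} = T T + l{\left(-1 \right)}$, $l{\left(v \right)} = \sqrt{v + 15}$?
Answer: $621436068 + 66778 \sqrt{14} \approx 6.2169 \cdot 10^{8}$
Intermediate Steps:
$l{\left(v \right)} = \sqrt{15 + v}$
$Q{\left(T \right)} = \sqrt{14} + T^{2}$ ($Q{\left(T \right)} = T T + \sqrt{15 - 1} = T^{2} + \sqrt{14} = \sqrt{14} + T^{2}$)
$\left(Q{\left(-168 \right)} - 18918\right) \left(40071 + 26707\right) = \left(\left(\sqrt{14} + \left(-168\right)^{2}\right) - 18918\right) \left(40071 + 26707\right) = \left(\left(\sqrt{14} + 28224\right) - 18918\right) 66778 = \left(\left(28224 + \sqrt{14}\right) - 18918\right) 66778 = \left(9306 + \sqrt{14}\right) 66778 = 621436068 + 66778 \sqrt{14}$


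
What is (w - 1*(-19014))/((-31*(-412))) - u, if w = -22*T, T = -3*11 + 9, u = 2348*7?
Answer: -104950525/6386 ≈ -16434.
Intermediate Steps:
u = 16436
T = -24 (T = -33 + 9 = -24)
w = 528 (w = -22*(-24) = 528)
(w - 1*(-19014))/((-31*(-412))) - u = (528 - 1*(-19014))/((-31*(-412))) - 1*16436 = (528 + 19014)/12772 - 16436 = 19542*(1/12772) - 16436 = 9771/6386 - 16436 = -104950525/6386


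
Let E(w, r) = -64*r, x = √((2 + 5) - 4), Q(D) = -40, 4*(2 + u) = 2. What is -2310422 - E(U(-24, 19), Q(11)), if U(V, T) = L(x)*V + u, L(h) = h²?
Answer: -2312982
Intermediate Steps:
u = -3/2 (u = -2 + (¼)*2 = -2 + ½ = -3/2 ≈ -1.5000)
x = √3 (x = √(7 - 4) = √3 ≈ 1.7320)
U(V, T) = -3/2 + 3*V (U(V, T) = (√3)²*V - 3/2 = 3*V - 3/2 = -3/2 + 3*V)
-2310422 - E(U(-24, 19), Q(11)) = -2310422 - (-64)*(-40) = -2310422 - 1*2560 = -2310422 - 2560 = -2312982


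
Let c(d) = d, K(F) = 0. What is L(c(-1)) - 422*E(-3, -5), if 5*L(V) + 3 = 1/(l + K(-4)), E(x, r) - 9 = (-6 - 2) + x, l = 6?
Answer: 25303/30 ≈ 843.43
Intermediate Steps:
E(x, r) = 1 + x (E(x, r) = 9 + ((-6 - 2) + x) = 9 + (-8 + x) = 1 + x)
L(V) = -17/30 (L(V) = -⅗ + 1/(5*(6 + 0)) = -⅗ + (⅕)/6 = -⅗ + (⅕)*(⅙) = -⅗ + 1/30 = -17/30)
L(c(-1)) - 422*E(-3, -5) = -17/30 - 422*(1 - 3) = -17/30 - 422*(-2) = -17/30 + 844 = 25303/30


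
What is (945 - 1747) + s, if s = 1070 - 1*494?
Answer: -226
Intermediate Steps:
s = 576 (s = 1070 - 494 = 576)
(945 - 1747) + s = (945 - 1747) + 576 = -802 + 576 = -226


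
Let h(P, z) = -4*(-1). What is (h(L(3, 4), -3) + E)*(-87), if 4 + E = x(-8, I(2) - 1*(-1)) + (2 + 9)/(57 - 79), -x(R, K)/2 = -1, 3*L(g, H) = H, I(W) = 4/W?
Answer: -261/2 ≈ -130.50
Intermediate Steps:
L(g, H) = H/3
h(P, z) = 4
x(R, K) = 2 (x(R, K) = -2*(-1) = 2)
E = -5/2 (E = -4 + (2 + (2 + 9)/(57 - 79)) = -4 + (2 + 11/(-22)) = -4 + (2 + 11*(-1/22)) = -4 + (2 - ½) = -4 + 3/2 = -5/2 ≈ -2.5000)
(h(L(3, 4), -3) + E)*(-87) = (4 - 5/2)*(-87) = (3/2)*(-87) = -261/2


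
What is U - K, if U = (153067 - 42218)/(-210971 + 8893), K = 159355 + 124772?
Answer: -57415926755/202078 ≈ -2.8413e+5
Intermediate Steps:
K = 284127
U = -110849/202078 (U = 110849/(-202078) = 110849*(-1/202078) = -110849/202078 ≈ -0.54855)
U - K = -110849/202078 - 1*284127 = -110849/202078 - 284127 = -57415926755/202078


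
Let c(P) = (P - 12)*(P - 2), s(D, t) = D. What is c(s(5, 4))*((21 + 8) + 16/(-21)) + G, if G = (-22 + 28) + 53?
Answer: -534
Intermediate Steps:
c(P) = (-12 + P)*(-2 + P)
G = 59 (G = 6 + 53 = 59)
c(s(5, 4))*((21 + 8) + 16/(-21)) + G = (24 + 5² - 14*5)*((21 + 8) + 16/(-21)) + 59 = (24 + 25 - 70)*(29 + 16*(-1/21)) + 59 = -21*(29 - 16/21) + 59 = -21*593/21 + 59 = -593 + 59 = -534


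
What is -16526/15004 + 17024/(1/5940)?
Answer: 758621436857/7502 ≈ 1.0112e+8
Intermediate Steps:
-16526/15004 + 17024/(1/5940) = -16526*1/15004 + 17024/(1/5940) = -8263/7502 + 17024*5940 = -8263/7502 + 101122560 = 758621436857/7502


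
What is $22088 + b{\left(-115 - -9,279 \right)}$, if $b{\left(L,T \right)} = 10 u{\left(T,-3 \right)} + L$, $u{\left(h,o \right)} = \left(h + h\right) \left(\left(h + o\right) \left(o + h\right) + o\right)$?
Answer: $425067322$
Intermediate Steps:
$u{\left(h,o \right)} = 2 h \left(o + \left(h + o\right)^{2}\right)$ ($u{\left(h,o \right)} = 2 h \left(\left(h + o\right) \left(h + o\right) + o\right) = 2 h \left(\left(h + o\right)^{2} + o\right) = 2 h \left(o + \left(h + o\right)^{2}\right)$)
$b{\left(L,T \right)} = L + 20 T \left(-3 + \left(-3 + T\right)^{2}\right)$ ($b{\left(L,T \right)} = 10 \cdot 2 T \left(-3 + \left(T - 3\right)^{2}\right) + L = 10 \cdot 2 T \left(-3 + \left(-3 + T\right)^{2}\right) + L = 20 T \left(-3 + \left(-3 + T\right)^{2}\right) + L = L + 20 T \left(-3 + \left(-3 + T\right)^{2}\right)$)
$22088 + b{\left(-115 - -9,279 \right)} = 22088 + \left(\left(-115 - -9\right) + 20 \cdot 279 \left(-3 + \left(-3 + 279\right)^{2}\right)\right) = 22088 + \left(\left(-115 + \left(-60 + 69\right)\right) + 20 \cdot 279 \left(-3 + 276^{2}\right)\right) = 22088 + \left(\left(-115 + 9\right) + 20 \cdot 279 \left(-3 + 76176\right)\right) = 22088 - \left(106 - 425045340\right) = 22088 + \left(-106 + 425045340\right) = 22088 + 425045234 = 425067322$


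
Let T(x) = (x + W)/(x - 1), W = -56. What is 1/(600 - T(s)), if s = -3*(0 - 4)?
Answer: 1/604 ≈ 0.0016556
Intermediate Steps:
s = 12 (s = -3*(-4) = 12)
T(x) = (-56 + x)/(-1 + x) (T(x) = (x - 56)/(x - 1) = (-56 + x)/(-1 + x))
1/(600 - T(s)) = 1/(600 - (-56 + 12)/(-1 + 12)) = 1/(600 - (-44)/11) = 1/(600 - 1*(-4)) = 1/(600 + 4) = 1/604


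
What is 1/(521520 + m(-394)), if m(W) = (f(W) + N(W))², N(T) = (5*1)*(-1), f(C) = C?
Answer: 1/680721 ≈ 1.4690e-6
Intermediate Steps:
N(T) = -5 (N(T) = 5*(-1) = -5)
m(W) = (-5 + W)² (m(W) = (W - 5)² = (-5 + W)²)
1/(521520 + m(-394)) = 1/(521520 + (-5 - 394)²) = 1/(521520 + (-399)²) = 1/(521520 + 159201) = 1/680721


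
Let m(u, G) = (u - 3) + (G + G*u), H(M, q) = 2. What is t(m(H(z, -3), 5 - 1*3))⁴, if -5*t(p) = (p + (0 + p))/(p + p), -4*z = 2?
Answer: 1/625 ≈ 0.0016000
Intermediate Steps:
z = -½ (z = -¼*2 = -½ ≈ -0.50000)
m(u, G) = -3 + G + u + G*u (m(u, G) = (-3 + u) + (G + G*u) = -3 + G + u + G*u)
t(p) = -⅕ (t(p) = -(p + (0 + p))/(5*(p + p)) = -(p + p)/(5*(2*p)) = -2*p*1/(2*p)/5 = -⅕*1 = -⅕)
t(m(H(z, -3), 5 - 1*3))⁴ = (-⅕)⁴ = 1/625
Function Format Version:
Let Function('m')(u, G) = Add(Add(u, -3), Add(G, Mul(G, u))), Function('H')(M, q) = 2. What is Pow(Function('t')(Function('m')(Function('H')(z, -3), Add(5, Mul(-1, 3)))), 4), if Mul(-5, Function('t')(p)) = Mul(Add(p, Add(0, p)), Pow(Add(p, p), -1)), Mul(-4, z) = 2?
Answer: Rational(1, 625) ≈ 0.0016000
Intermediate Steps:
z = Rational(-1, 2) (z = Mul(Rational(-1, 4), 2) = Rational(-1, 2) ≈ -0.50000)
Function('m')(u, G) = Add(-3, G, u, Mul(G, u)) (Function('m')(u, G) = Add(Add(-3, u), Add(G, Mul(G, u))) = Add(-3, G, u, Mul(G, u)))
Function('t')(p) = Rational(-1, 5) (Function('t')(p) = Mul(Rational(-1, 5), Mul(Add(p, Add(0, p)), Pow(Add(p, p), -1))) = Mul(Rational(-1, 5), Mul(Add(p, p), Pow(Mul(2, p), -1))) = Mul(Rational(-1, 5), Mul(Mul(2, p), Mul(Rational(1, 2), Pow(p, -1)))) = Mul(Rational(-1, 5), 1) = Rational(-1, 5))
Pow(Function('t')(Function('m')(Function('H')(z, -3), Add(5, Mul(-1, 3)))), 4) = Pow(Rational(-1, 5), 4) = Rational(1, 625)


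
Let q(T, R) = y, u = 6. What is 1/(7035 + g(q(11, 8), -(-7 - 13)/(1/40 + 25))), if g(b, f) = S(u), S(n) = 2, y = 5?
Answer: 1/7037 ≈ 0.00014211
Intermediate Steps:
q(T, R) = 5
g(b, f) = 2
1/(7035 + g(q(11, 8), -(-7 - 13)/(1/40 + 25))) = 1/(7035 + 2) = 1/7037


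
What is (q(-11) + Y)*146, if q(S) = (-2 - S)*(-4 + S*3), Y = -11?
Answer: -50224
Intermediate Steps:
q(S) = (-4 + 3*S)*(-2 - S) (q(S) = (-2 - S)*(-4 + 3*S) = (-4 + 3*S)*(-2 - S))
(q(-11) + Y)*146 = ((8 - 3*(-11)² - 2*(-11)) - 11)*146 = ((8 - 3*121 + 22) - 11)*146 = ((8 - 363 + 22) - 11)*146 = (-333 - 11)*146 = -344*146 = -50224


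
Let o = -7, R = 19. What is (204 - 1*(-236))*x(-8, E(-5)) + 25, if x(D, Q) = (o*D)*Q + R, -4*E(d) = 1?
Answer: 2225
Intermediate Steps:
E(d) = -¼ (E(d) = -¼*1 = -¼)
x(D, Q) = 19 - 7*D*Q (x(D, Q) = (-7*D)*Q + 19 = -7*D*Q + 19 = 19 - 7*D*Q)
(204 - 1*(-236))*x(-8, E(-5)) + 25 = (204 - 1*(-236))*(19 - 7*(-8)*(-¼)) + 25 = (204 + 236)*(19 - 14) + 25 = 440*5 + 25 = 2200 + 25 = 2225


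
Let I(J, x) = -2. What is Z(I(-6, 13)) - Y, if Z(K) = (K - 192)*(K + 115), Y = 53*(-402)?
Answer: -616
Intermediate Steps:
Y = -21306
Z(K) = (-192 + K)*(115 + K)
Z(I(-6, 13)) - Y = (-22080 + (-2)**2 - 77*(-2)) - 1*(-21306) = (-22080 + 4 + 154) + 21306 = -21922 + 21306 = -616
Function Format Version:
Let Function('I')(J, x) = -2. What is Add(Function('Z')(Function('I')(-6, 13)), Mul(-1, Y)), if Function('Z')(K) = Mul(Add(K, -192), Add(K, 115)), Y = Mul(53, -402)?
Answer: -616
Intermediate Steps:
Y = -21306
Function('Z')(K) = Mul(Add(-192, K), Add(115, K))
Add(Function('Z')(Function('I')(-6, 13)), Mul(-1, Y)) = Add(Add(-22080, Pow(-2, 2), Mul(-77, -2)), Mul(-1, -21306)) = Add(Add(-22080, 4, 154), 21306) = Add(-21922, 21306) = -616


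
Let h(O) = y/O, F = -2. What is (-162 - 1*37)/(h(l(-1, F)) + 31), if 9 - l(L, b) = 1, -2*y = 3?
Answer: -3184/493 ≈ -6.4584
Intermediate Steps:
y = -3/2 (y = -½*3 = -3/2 ≈ -1.5000)
l(L, b) = 8 (l(L, b) = 9 - 1*1 = 9 - 1 = 8)
h(O) = -3/(2*O)
(-162 - 1*37)/(h(l(-1, F)) + 31) = (-162 - 1*37)/(-3/2/8 + 31) = (-162 - 37)/(-3/2*⅛ + 31) = -199/(-3/16 + 31) = -199/493/16 = -199*16/493 = -3184/493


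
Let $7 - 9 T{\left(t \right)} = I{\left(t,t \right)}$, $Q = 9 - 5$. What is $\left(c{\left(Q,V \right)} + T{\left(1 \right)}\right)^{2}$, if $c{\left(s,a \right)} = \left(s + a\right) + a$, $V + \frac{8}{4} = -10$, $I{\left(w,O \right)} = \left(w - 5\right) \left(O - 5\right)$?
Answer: $441$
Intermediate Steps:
$I{\left(w,O \right)} = \left(-5 + O\right) \left(-5 + w\right)$ ($I{\left(w,O \right)} = \left(-5 + w\right) \left(-5 + O\right) = \left(-5 + O\right) \left(-5 + w\right)$)
$Q = 4$ ($Q = 9 - 5 = 4$)
$V = -12$ ($V = -2 - 10 = -12$)
$T{\left(t \right)} = -2 - \frac{t^{2}}{9} + \frac{10 t}{9}$ ($T{\left(t \right)} = \frac{7}{9} - \frac{25 - 5 t - 5 t + t t}{9} = \frac{7}{9} - \frac{25 - 5 t - 5 t + t^{2}}{9} = \frac{7}{9} - \frac{25 + t^{2} - 10 t}{9} = \frac{7}{9} - \left(\frac{25}{9} - \frac{10 t}{9} + \frac{t^{2}}{9}\right) = -2 - \frac{t^{2}}{9} + \frac{10 t}{9}$)
$c{\left(s,a \right)} = s + 2 a$ ($c{\left(s,a \right)} = \left(a + s\right) + a = s + 2 a$)
$\left(c{\left(Q,V \right)} + T{\left(1 \right)}\right)^{2} = \left(\left(4 + 2 \left(-12\right)\right) - \left(\frac{8}{9} + \frac{1}{9}\right)\right)^{2} = \left(\left(4 - 24\right) - 1\right)^{2} = \left(-20 - 1\right)^{2} = \left(-21\right)^{2} = 441$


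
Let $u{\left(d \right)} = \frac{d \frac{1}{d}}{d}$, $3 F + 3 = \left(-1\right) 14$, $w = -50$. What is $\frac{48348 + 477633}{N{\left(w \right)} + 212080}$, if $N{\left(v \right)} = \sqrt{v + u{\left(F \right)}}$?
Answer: $\frac{632116952720}{254874916551} - \frac{175327 i \sqrt{14501}}{254874916551} \approx 2.4801 - 8.2836 \cdot 10^{-5} i$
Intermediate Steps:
$F = - \frac{17}{3}$ ($F = -1 + \frac{\left(-1\right) 14}{3} = -1 + \frac{1}{3} \left(-14\right) = -1 - \frac{14}{3} = - \frac{17}{3} \approx -5.6667$)
$u{\left(d \right)} = \frac{1}{d}$ ($u{\left(d \right)} = 1 \frac{1}{d} = \frac{1}{d}$)
$N{\left(v \right)} = \sqrt{- \frac{3}{17} + v}$ ($N{\left(v \right)} = \sqrt{v + \frac{1}{- \frac{17}{3}}} = \sqrt{v - \frac{3}{17}} = \sqrt{- \frac{3}{17} + v}$)
$\frac{48348 + 477633}{N{\left(w \right)} + 212080} = \frac{48348 + 477633}{\frac{\sqrt{-51 + 289 \left(-50\right)}}{17} + 212080} = \frac{525981}{\frac{\sqrt{-51 - 14450}}{17} + 212080} = \frac{525981}{\frac{\sqrt{-14501}}{17} + 212080} = \frac{525981}{\frac{i \sqrt{14501}}{17} + 212080} = \frac{525981}{212080 + \frac{i \sqrt{14501}}{17}}$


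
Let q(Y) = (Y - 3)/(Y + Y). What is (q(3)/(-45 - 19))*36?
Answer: 0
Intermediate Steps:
q(Y) = (-3 + Y)/(2*Y) (q(Y) = (-3 + Y)/((2*Y)) = (-3 + Y)*(1/(2*Y)) = (-3 + Y)/(2*Y))
(q(3)/(-45 - 19))*36 = (((1/2)*(-3 + 3)/3)/(-45 - 19))*36 = (((1/2)*(1/3)*0)/(-64))*36 = -1/64*0*36 = 0*36 = 0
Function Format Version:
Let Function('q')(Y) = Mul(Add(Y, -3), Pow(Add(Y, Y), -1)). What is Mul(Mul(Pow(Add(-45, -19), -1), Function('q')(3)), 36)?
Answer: 0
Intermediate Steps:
Function('q')(Y) = Mul(Rational(1, 2), Pow(Y, -1), Add(-3, Y)) (Function('q')(Y) = Mul(Add(-3, Y), Pow(Mul(2, Y), -1)) = Mul(Add(-3, Y), Mul(Rational(1, 2), Pow(Y, -1))) = Mul(Rational(1, 2), Pow(Y, -1), Add(-3, Y)))
Mul(Mul(Pow(Add(-45, -19), -1), Function('q')(3)), 36) = Mul(Mul(Pow(Add(-45, -19), -1), Mul(Rational(1, 2), Pow(3, -1), Add(-3, 3))), 36) = Mul(Mul(Pow(-64, -1), Mul(Rational(1, 2), Rational(1, 3), 0)), 36) = Mul(Mul(Rational(-1, 64), 0), 36) = Mul(0, 36) = 0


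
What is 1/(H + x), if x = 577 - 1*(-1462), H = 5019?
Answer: 1/7058 ≈ 0.00014168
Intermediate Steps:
x = 2039 (x = 577 + 1462 = 2039)
1/(H + x) = 1/(5019 + 2039) = 1/7058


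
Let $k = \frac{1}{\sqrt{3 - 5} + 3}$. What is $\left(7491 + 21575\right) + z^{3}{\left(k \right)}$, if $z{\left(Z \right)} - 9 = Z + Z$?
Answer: $\frac{39841951}{1331} - \frac{66134 i \sqrt{2}}{1331} \approx 29934.0 - 70.269 i$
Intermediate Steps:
$k = \frac{1}{3 + i \sqrt{2}}$ ($k = \frac{1}{\sqrt{-2} + 3} = \frac{1}{i \sqrt{2} + 3} = \frac{1}{3 + i \sqrt{2}} \approx 0.27273 - 0.12856 i$)
$z{\left(Z \right)} = 9 + 2 Z$ ($z{\left(Z \right)} = 9 + \left(Z + Z\right) = 9 + 2 Z$)
$\left(7491 + 21575\right) + z^{3}{\left(k \right)} = \left(7491 + 21575\right) + \left(9 + 2 \left(\frac{3}{11} - \frac{i \sqrt{2}}{11}\right)\right)^{3} = 29066 + \left(9 + \left(\frac{6}{11} - \frac{2 i \sqrt{2}}{11}\right)\right)^{3} = 29066 + \left(\frac{105}{11} - \frac{2 i \sqrt{2}}{11}\right)^{3}$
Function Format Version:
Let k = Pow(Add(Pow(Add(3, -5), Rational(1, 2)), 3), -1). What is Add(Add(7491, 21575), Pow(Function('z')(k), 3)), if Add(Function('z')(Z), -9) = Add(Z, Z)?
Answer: Add(Rational(39841951, 1331), Mul(Rational(-66134, 1331), I, Pow(2, Rational(1, 2)))) ≈ Add(29934., Mul(-70.269, I))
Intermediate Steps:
k = Pow(Add(3, Mul(I, Pow(2, Rational(1, 2)))), -1) (k = Pow(Add(Pow(-2, Rational(1, 2)), 3), -1) = Pow(Add(Mul(I, Pow(2, Rational(1, 2))), 3), -1) = Pow(Add(3, Mul(I, Pow(2, Rational(1, 2)))), -1) ≈ Add(0.27273, Mul(-0.12856, I)))
Function('z')(Z) = Add(9, Mul(2, Z)) (Function('z')(Z) = Add(9, Add(Z, Z)) = Add(9, Mul(2, Z)))
Add(Add(7491, 21575), Pow(Function('z')(k), 3)) = Add(Add(7491, 21575), Pow(Add(9, Mul(2, Add(Rational(3, 11), Mul(Rational(-1, 11), I, Pow(2, Rational(1, 2)))))), 3)) = Add(29066, Pow(Add(9, Add(Rational(6, 11), Mul(Rational(-2, 11), I, Pow(2, Rational(1, 2))))), 3)) = Add(29066, Pow(Add(Rational(105, 11), Mul(Rational(-2, 11), I, Pow(2, Rational(1, 2)))), 3))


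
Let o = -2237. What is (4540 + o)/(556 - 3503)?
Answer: -329/421 ≈ -0.78147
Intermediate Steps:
(4540 + o)/(556 - 3503) = (4540 - 2237)/(556 - 3503) = 2303/(-2947) = 2303*(-1/2947) = -329/421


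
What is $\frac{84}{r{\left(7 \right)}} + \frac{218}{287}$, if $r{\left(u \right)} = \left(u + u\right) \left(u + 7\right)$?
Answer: $\frac{341}{287} \approx 1.1882$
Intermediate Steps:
$r{\left(u \right)} = 2 u \left(7 + u\right)$
$\frac{84}{r{\left(7 \right)}} + \frac{218}{287} = \frac{84}{2 \cdot 7 \left(7 + 7\right)} + \frac{218}{287} = \frac{84}{2 \cdot 7 \cdot 14} + 218 \cdot \frac{1}{287} = \frac{84}{196} + \frac{218}{287} = 84 \cdot \frac{1}{196} + \frac{218}{287} = \frac{3}{7} + \frac{218}{287} = \frac{341}{287}$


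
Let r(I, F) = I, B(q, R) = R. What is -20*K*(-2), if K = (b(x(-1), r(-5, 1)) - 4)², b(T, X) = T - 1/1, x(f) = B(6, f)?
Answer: 1440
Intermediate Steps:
x(f) = f
b(T, X) = -1 + T (b(T, X) = T - 1*1 = T - 1 = -1 + T)
K = 36 (K = ((-1 - 1) - 4)² = (-2 - 4)² = (-6)² = 36)
-20*K*(-2) = -20*36*(-2) = -720*(-2) = 1440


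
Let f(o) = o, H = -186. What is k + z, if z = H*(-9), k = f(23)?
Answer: 1697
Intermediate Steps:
k = 23
z = 1674 (z = -186*(-9) = 1674)
k + z = 23 + 1674 = 1697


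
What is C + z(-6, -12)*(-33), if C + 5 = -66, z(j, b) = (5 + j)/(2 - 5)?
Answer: -82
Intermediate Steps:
z(j, b) = -5/3 - j/3 (z(j, b) = (5 + j)/(-3) = (5 + j)*(-⅓) = -5/3 - j/3)
C = -71 (C = -5 - 66 = -71)
C + z(-6, -12)*(-33) = -71 + (-5/3 - ⅓*(-6))*(-33) = -71 + (-5/3 + 2)*(-33) = -71 + (⅓)*(-33) = -71 - 11 = -82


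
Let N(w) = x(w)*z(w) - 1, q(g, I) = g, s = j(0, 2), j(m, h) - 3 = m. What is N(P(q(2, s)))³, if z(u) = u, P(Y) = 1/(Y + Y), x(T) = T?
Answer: -3375/4096 ≈ -0.82397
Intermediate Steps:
j(m, h) = 3 + m
s = 3 (s = 3 + 0 = 3)
P(Y) = 1/(2*Y)
N(w) = -1 + w² (N(w) = w*w - 1 = w² - 1 = -1 + w²)
N(P(q(2, s)))³ = (-1 + ((½)/2)²)³ = (-1 + ((½)*(½))²)³ = (-1 + (¼)²)³ = (-1 + 1/16)³ = (-15/16)³ = -3375/4096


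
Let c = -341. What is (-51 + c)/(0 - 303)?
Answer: 392/303 ≈ 1.2937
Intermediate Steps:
(-51 + c)/(0 - 303) = (-51 - 341)/(0 - 303) = -392/(-303) = -392*(-1/303) = 392/303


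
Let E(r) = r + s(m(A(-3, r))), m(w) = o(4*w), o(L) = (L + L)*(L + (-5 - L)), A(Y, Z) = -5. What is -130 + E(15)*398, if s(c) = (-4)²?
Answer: 12208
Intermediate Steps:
o(L) = -10*L (o(L) = (2*L)*(-5) = -10*L)
m(w) = -40*w
s(c) = 16
E(r) = 16 + r (E(r) = r + 16 = 16 + r)
-130 + E(15)*398 = -130 + (16 + 15)*398 = -130 + 31*398 = -130 + 12338 = 12208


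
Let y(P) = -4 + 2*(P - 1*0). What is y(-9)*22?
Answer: -484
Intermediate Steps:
y(P) = -4 + 2*P (y(P) = -4 + 2*(P + 0) = -4 + 2*P)
y(-9)*22 = (-4 + 2*(-9))*22 = (-4 - 18)*22 = -22*22 = -484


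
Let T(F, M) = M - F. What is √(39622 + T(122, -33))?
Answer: √39467 ≈ 198.66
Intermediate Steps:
√(39622 + T(122, -33)) = √(39622 + (-33 - 1*122)) = √(39622 + (-33 - 122)) = √(39622 - 155) = √39467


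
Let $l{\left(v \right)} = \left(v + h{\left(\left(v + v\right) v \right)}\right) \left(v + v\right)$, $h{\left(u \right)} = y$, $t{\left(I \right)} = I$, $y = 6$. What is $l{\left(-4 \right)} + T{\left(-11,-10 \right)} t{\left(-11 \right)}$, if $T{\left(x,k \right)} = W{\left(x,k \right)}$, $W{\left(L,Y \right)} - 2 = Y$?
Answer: $72$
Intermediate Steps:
$W{\left(L,Y \right)} = 2 + Y$
$T{\left(x,k \right)} = 2 + k$
$h{\left(u \right)} = 6$
$l{\left(v \right)} = 2 v \left(6 + v\right)$ ($l{\left(v \right)} = \left(v + 6\right) \left(v + v\right) = \left(6 + v\right) 2 v = 2 v \left(6 + v\right)$)
$l{\left(-4 \right)} + T{\left(-11,-10 \right)} t{\left(-11 \right)} = 2 \left(-4\right) \left(6 - 4\right) + \left(2 - 10\right) \left(-11\right) = 2 \left(-4\right) 2 - -88 = -16 + 88 = 72$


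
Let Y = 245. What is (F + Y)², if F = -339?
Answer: 8836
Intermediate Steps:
(F + Y)² = (-339 + 245)² = (-94)² = 8836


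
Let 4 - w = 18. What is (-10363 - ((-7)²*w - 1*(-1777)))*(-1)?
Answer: 11454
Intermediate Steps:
w = -14 (w = 4 - 1*18 = 4 - 18 = -14)
(-10363 - ((-7)²*w - 1*(-1777)))*(-1) = (-10363 - ((-7)²*(-14) - 1*(-1777)))*(-1) = (-10363 - (49*(-14) + 1777))*(-1) = (-10363 - (-686 + 1777))*(-1) = (-10363 - 1*1091)*(-1) = (-10363 - 1091)*(-1) = -11454*(-1) = 11454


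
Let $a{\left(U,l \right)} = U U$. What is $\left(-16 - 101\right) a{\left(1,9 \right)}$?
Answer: $-117$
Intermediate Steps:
$a{\left(U,l \right)} = U^{2}$
$\left(-16 - 101\right) a{\left(1,9 \right)} = \left(-16 - 101\right) 1^{2} = \left(-117\right) 1 = -117$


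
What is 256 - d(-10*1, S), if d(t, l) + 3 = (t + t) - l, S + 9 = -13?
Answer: 257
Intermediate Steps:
S = -22 (S = -9 - 13 = -22)
d(t, l) = -3 - l + 2*t (d(t, l) = -3 + ((t + t) - l) = -3 + (2*t - l) = -3 + (-l + 2*t) = -3 - l + 2*t)
256 - d(-10*1, S) = 256 - (-3 - 1*(-22) + 2*(-10*1)) = 256 - (-3 + 22 + 2*(-10)) = 256 - (-3 + 22 - 20) = 256 - 1*(-1) = 256 + 1 = 257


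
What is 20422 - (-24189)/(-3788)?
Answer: 77334347/3788 ≈ 20416.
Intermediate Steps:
20422 - (-24189)/(-3788) = 20422 - (-24189)*(-1)/3788 = 20422 - 1*24189/3788 = 20422 - 24189/3788 = 77334347/3788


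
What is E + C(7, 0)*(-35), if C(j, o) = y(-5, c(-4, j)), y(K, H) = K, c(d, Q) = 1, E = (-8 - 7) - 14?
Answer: 146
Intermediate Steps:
E = -29 (E = -15 - 14 = -29)
C(j, o) = -5
E + C(7, 0)*(-35) = -29 - 5*(-35) = -29 + 175 = 146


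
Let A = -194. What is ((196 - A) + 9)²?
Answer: 159201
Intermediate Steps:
((196 - A) + 9)² = ((196 - 1*(-194)) + 9)² = ((196 + 194) + 9)² = (390 + 9)² = 399² = 159201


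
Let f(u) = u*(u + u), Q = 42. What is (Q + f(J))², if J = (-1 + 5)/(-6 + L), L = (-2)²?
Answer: 2500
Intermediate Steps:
L = 4
J = -2 (J = (-1 + 5)/(-6 + 4) = 4/(-2) = 4*(-½) = -2)
f(u) = 2*u² (f(u) = u*(2*u) = 2*u²)
(Q + f(J))² = (42 + 2*(-2)²)² = (42 + 2*4)² = (42 + 8)² = 50² = 2500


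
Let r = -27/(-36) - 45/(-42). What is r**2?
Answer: 2601/784 ≈ 3.3176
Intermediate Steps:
r = 51/28 (r = -27*(-1/36) - 45*(-1/42) = 3/4 + 15/14 = 51/28 ≈ 1.8214)
r**2 = (51/28)**2 = 2601/784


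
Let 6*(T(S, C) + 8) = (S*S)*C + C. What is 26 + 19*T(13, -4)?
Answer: -6838/3 ≈ -2279.3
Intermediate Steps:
T(S, C) = -8 + C/6 + C*S**2/6 (T(S, C) = -8 + ((S*S)*C + C)/6 = -8 + (S**2*C + C)/6 = -8 + (C*S**2 + C)/6 = -8 + (C + C*S**2)/6 = -8 + (C/6 + C*S**2/6) = -8 + C/6 + C*S**2/6)
26 + 19*T(13, -4) = 26 + 19*(-8 + (1/6)*(-4) + (1/6)*(-4)*13**2) = 26 + 19*(-8 - 2/3 + (1/6)*(-4)*169) = 26 + 19*(-8 - 2/3 - 338/3) = 26 + 19*(-364/3) = 26 - 6916/3 = -6838/3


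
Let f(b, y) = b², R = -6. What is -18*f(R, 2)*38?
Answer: -24624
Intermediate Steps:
-18*f(R, 2)*38 = -18*(-6)²*38 = -18*36*38 = -648*38 = -24624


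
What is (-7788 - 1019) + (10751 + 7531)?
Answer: 9475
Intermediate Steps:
(-7788 - 1019) + (10751 + 7531) = -8807 + 18282 = 9475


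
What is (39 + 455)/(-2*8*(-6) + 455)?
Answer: 26/29 ≈ 0.89655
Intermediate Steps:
(39 + 455)/(-2*8*(-6) + 455) = 494/(-16*(-6) + 455) = 494/(96 + 455) = 494/551 = 494*(1/551) = 26/29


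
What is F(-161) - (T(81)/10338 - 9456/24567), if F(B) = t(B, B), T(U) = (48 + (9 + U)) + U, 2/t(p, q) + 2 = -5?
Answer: 15409377/197535058 ≈ 0.078008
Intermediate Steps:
t(p, q) = -2/7 (t(p, q) = 2/(-2 - 5) = 2/(-7) = 2*(-1/7) = -2/7)
T(U) = 57 + 2*U (T(U) = (57 + U) + U = 57 + 2*U)
F(B) = -2/7
F(-161) - (T(81)/10338 - 9456/24567) = -2/7 - ((57 + 2*81)/10338 - 9456/24567) = -2/7 - ((57 + 162)*(1/10338) - 9456*1/24567) = -2/7 - (219*(1/10338) - 3152/8189) = -2/7 - (73/3446 - 3152/8189) = -2/7 - 1*(-10263995/28219294) = -2/7 + 10263995/28219294 = 15409377/197535058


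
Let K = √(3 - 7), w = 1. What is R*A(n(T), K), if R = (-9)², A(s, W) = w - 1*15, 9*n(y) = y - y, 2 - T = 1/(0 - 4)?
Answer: -1134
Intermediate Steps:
T = 9/4 (T = 2 - 1/(0 - 4) = 2 - 1/(-4) = 2 - 1*(-¼) = 2 + ¼ = 9/4 ≈ 2.2500)
K = 2*I (K = √(-4) = 2*I ≈ 2.0*I)
n(y) = 0 (n(y) = (y - y)/9 = (⅑)*0 = 0)
A(s, W) = -14 (A(s, W) = 1 - 1*15 = 1 - 15 = -14)
R = 81
R*A(n(T), K) = 81*(-14) = -1134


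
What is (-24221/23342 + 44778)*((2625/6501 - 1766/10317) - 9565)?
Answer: -111750493942762765555/260927835069 ≈ -4.2828e+8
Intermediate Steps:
(-24221/23342 + 44778)*((2625/6501 - 1766/10317) - 9565) = (-24221*1/23342 + 44778)*((2625*(1/6501) - 1766*1/10317) - 9565) = (-24221/23342 + 44778)*((875/2167 - 1766/10317) - 9565) = 1045183855*(5200453/22356939 - 9565)/23342 = (1045183855/23342)*(-213838921082/22356939) = -111750493942762765555/260927835069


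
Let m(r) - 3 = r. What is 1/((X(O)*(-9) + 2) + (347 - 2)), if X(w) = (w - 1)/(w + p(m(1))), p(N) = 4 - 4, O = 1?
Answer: 1/347 ≈ 0.0028818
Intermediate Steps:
m(r) = 3 + r
p(N) = 0
X(w) = (-1 + w)/w (X(w) = (w - 1)/(w + 0) = (-1 + w)/w)
1/((X(O)*(-9) + 2) + (347 - 2)) = 1/((((-1 + 1)/1)*(-9) + 2) + (347 - 2)) = 1/(((1*0)*(-9) + 2) + 345) = 1/((0*(-9) + 2) + 345) = 1/((0 + 2) + 345) = 1/(2 + 345) = 1/347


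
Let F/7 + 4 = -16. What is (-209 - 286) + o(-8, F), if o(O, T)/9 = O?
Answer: -567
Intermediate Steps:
F = -140 (F = -28 + 7*(-16) = -28 - 112 = -140)
o(O, T) = 9*O
(-209 - 286) + o(-8, F) = (-209 - 286) + 9*(-8) = -495 - 72 = -567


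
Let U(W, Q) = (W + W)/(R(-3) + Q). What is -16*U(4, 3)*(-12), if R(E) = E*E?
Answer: 128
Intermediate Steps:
R(E) = E²
U(W, Q) = 2*W/(9 + Q) (U(W, Q) = (W + W)/((-3)² + Q) = (2*W)/(9 + Q) = 2*W/(9 + Q))
-16*U(4, 3)*(-12) = -32*4/(9 + 3)*(-12) = -32*4/12*(-12) = -16*⅔*(-12) = -32/3*(-12) = 128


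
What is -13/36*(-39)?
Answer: 169/12 ≈ 14.083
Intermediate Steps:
-13/36*(-39) = 169/12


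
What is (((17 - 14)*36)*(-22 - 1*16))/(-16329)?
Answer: 1368/5443 ≈ 0.25133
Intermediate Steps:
(((17 - 14)*36)*(-22 - 1*16))/(-16329) = ((3*36)*(-22 - 16))*(-1/16329) = (108*(-38))*(-1/16329) = -4104*(-1/16329) = 1368/5443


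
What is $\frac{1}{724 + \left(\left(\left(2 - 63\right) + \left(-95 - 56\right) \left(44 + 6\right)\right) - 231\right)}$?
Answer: $- \frac{1}{7118} \approx -0.00014049$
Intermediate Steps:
$\frac{1}{724 + \left(\left(\left(2 - 63\right) + \left(-95 - 56\right) \left(44 + 6\right)\right) - 231\right)} = \frac{1}{724 + \left(\left(\left(2 - 63\right) - 7550\right) - 231\right)} = \frac{1}{724 - 7842} = \frac{1}{-7118} = - \frac{1}{7118}$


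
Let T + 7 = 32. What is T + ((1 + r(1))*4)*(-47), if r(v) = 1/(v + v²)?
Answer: -257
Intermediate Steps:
T = 25 (T = -7 + 32 = 25)
T + ((1 + r(1))*4)*(-47) = 25 + ((1 + 1/(1*(1 + 1)))*4)*(-47) = 25 + ((1 + 1/2)*4)*(-47) = 25 + ((1 + 1*(½))*4)*(-47) = 25 + ((1 + ½)*4)*(-47) = 25 + ((3/2)*4)*(-47) = 25 + 6*(-47) = 25 - 282 = -257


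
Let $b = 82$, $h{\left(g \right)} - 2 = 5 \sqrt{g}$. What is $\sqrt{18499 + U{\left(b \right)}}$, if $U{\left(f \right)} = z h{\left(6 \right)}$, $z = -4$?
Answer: $\sqrt{18491 - 20 \sqrt{6}} \approx 135.8$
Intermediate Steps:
$h{\left(g \right)} = 2 + 5 \sqrt{g}$
$U{\left(f \right)} = -8 - 20 \sqrt{6}$ ($U{\left(f \right)} = - 4 \left(2 + 5 \sqrt{6}\right) = -8 - 20 \sqrt{6}$)
$\sqrt{18499 + U{\left(b \right)}} = \sqrt{18499 - \left(8 + 20 \sqrt{6}\right)} = \sqrt{18491 - 20 \sqrt{6}}$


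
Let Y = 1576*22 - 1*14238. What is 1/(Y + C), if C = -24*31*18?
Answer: 1/7042 ≈ 0.00014201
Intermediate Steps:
C = -13392 (C = -744*18 = -13392)
Y = 20434 (Y = 34672 - 14238 = 20434)
1/(Y + C) = 1/(20434 - 13392) = 1/7042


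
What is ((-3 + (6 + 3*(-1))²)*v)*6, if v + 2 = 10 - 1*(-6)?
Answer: 504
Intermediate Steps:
v = 14 (v = -2 + (10 - 1*(-6)) = -2 + (10 + 6) = -2 + 16 = 14)
((-3 + (6 + 3*(-1))²)*v)*6 = ((-3 + (6 + 3*(-1))²)*14)*6 = ((-3 + (6 - 3)²)*14)*6 = ((-3 + 3²)*14)*6 = ((-3 + 9)*14)*6 = (6*14)*6 = 84*6 = 504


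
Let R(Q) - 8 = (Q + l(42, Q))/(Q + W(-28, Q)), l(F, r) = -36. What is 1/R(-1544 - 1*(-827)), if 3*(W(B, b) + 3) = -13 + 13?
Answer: 240/2171 ≈ 0.11055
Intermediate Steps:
W(B, b) = -3 (W(B, b) = -3 + (-13 + 13)/3 = -3 + (1/3)*0 = -3 + 0 = -3)
R(Q) = 8 + (-36 + Q)/(-3 + Q) (R(Q) = 8 + (Q - 36)/(Q - 3) = 8 + (-36 + Q)/(-3 + Q))
1/R(-1544 - 1*(-827)) = 1/(3*(-20 + 3*(-1544 - 1*(-827)))/(-3 + (-1544 - 1*(-827)))) = 1/(3*(-20 + 3*(-1544 + 827))/(-3 + (-1544 + 827))) = 1/(3*(-20 + 3*(-717))/(-3 - 717)) = 1/(3*(-20 - 2151)/(-720)) = 1/(3*(-1/720)*(-2171)) = 1/(2171/240) = 240/2171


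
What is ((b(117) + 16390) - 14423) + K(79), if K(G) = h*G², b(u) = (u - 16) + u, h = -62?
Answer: -384757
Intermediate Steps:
b(u) = -16 + 2*u (b(u) = (-16 + u) + u = -16 + 2*u)
K(G) = -62*G²
((b(117) + 16390) - 14423) + K(79) = (((-16 + 2*117) + 16390) - 14423) - 62*79² = (((-16 + 234) + 16390) - 14423) - 62*6241 = ((218 + 16390) - 14423) - 386942 = (16608 - 14423) - 386942 = 2185 - 386942 = -384757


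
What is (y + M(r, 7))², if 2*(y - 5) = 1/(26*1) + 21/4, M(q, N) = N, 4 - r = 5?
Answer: 2319529/10816 ≈ 214.45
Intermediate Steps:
r = -1 (r = 4 - 1*5 = 4 - 5 = -1)
y = 795/104 (y = 5 + (1/(26*1) + 21/4)/2 = 5 + ((1/26)*1 + 21*(¼))/2 = 5 + (1/26 + 21/4)/2 = 5 + (½)*(275/52) = 5 + 275/104 = 795/104 ≈ 7.6442)
(y + M(r, 7))² = (795/104 + 7)² = (1523/104)² = 2319529/10816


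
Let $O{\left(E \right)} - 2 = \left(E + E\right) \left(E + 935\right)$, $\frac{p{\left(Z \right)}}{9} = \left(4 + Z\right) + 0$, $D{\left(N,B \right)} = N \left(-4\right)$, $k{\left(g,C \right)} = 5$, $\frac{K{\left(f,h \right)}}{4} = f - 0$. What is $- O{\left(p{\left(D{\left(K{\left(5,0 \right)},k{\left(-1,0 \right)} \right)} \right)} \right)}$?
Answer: $343366$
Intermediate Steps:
$K{\left(f,h \right)} = 4 f$ ($K{\left(f,h \right)} = 4 \left(f - 0\right) = 4 \left(f + 0\right) = 4 f$)
$D{\left(N,B \right)} = - 4 N$
$p{\left(Z \right)} = 36 + 9 Z$ ($p{\left(Z \right)} = 9 \left(\left(4 + Z\right) + 0\right) = 9 \left(4 + Z\right) = 36 + 9 Z$)
$O{\left(E \right)} = 2 + 2 E \left(935 + E\right)$ ($O{\left(E \right)} = 2 + \left(E + E\right) \left(E + 935\right) = 2 + 2 E \left(935 + E\right)$)
$- O{\left(p{\left(D{\left(K{\left(5,0 \right)},k{\left(-1,0 \right)} \right)} \right)} \right)} = - (2 + 2 \left(36 + 9 \left(- 4 \cdot 4 \cdot 5\right)\right)^{2} + 1870 \left(36 + 9 \left(- 4 \cdot 4 \cdot 5\right)\right)) = - (2 + 2 \left(36 + 9 \left(\left(-4\right) 20\right)\right)^{2} + 1870 \left(36 + 9 \left(\left(-4\right) 20\right)\right)) = - (2 + 2 \left(36 + 9 \left(-80\right)\right)^{2} + 1870 \left(36 + 9 \left(-80\right)\right)) = - (2 + 2 \left(36 - 720\right)^{2} + 1870 \left(36 - 720\right)) = - (2 + 2 \left(-684\right)^{2} + 1870 \left(-684\right)) = - (2 + 2 \cdot 467856 - 1279080) = - (2 + 935712 - 1279080) = \left(-1\right) \left(-343366\right) = 343366$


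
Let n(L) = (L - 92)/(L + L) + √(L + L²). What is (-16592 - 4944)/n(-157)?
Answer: 561271232/804917077 - 4246726912*√6123/2414751231 ≈ -136.92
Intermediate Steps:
n(L) = √(L + L²) + (-92 + L)/(2*L) (n(L) = (-92 + L)/((2*L)) + √(L + L²) = (-92 + L)*(1/(2*L)) + √(L + L²) = (-92 + L)/(2*L) + √(L + L²) = √(L + L²) + (-92 + L)/(2*L))
(-16592 - 4944)/n(-157) = (-16592 - 4944)/(½ + √(-157 + (-157)²) - 46/(-157)) = -21536/(½ + √(-157 + 24649) - 46*(-1/157)) = -21536/(½ + √24492 + 46/157) = -21536/(½ + 2*√6123 + 46/157) = -21536/(249/314 + 2*√6123)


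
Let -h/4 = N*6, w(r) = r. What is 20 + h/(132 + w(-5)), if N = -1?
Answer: 2564/127 ≈ 20.189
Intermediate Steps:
h = 24 (h = -(-4)*6 = -4*(-6) = 24)
20 + h/(132 + w(-5)) = 20 + 24/(132 - 5) = 20 + 24/127 = 2564/127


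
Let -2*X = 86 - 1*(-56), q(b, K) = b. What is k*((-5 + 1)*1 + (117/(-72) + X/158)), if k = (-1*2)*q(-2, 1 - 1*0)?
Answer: -3839/158 ≈ -24.297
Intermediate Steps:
X = -71 (X = -(86 - 1*(-56))/2 = -(86 + 56)/2 = -1/2*142 = -71)
k = 4 (k = -1*2*(-2) = -2*(-2) = 4)
k*((-5 + 1)*1 + (117/(-72) + X/158)) = 4*((-5 + 1)*1 + (117/(-72) - 71/158)) = 4*(-4*1 + (117*(-1/72) - 71*1/158)) = 4*(-4 + (-13/8 - 71/158)) = 4*(-4 - 1311/632) = 4*(-3839/632) = -3839/158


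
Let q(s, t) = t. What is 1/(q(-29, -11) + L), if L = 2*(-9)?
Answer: -1/29 ≈ -0.034483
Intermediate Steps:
L = -18
1/(q(-29, -11) + L) = 1/(-11 - 18) = 1/(-29) = -1/29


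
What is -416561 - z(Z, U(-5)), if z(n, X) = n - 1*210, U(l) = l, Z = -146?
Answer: -416205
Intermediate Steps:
z(n, X) = -210 + n (z(n, X) = n - 210 = -210 + n)
-416561 - z(Z, U(-5)) = -416561 - (-210 - 146) = -416561 - 1*(-356) = -416561 + 356 = -416205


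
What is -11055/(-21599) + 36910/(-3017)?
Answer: -763866155/65164183 ≈ -11.722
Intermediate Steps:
-11055/(-21599) + 36910/(-3017) = -11055*(-1/21599) + 36910*(-1/3017) = 11055/21599 - 36910/3017 = -763866155/65164183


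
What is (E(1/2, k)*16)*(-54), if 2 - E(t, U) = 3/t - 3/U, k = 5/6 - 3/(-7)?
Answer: 74304/53 ≈ 1402.0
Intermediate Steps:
k = 53/42 (k = 5*(⅙) - 3*(-⅐) = ⅚ + 3/7 = 53/42 ≈ 1.2619)
E(t, U) = 2 - 3/t + 3/U (E(t, U) = 2 - (3/t - 3/U) = 2 - (-3/U + 3/t) = 2 + (-3/t + 3/U) = 2 - 3/t + 3/U)
(E(1/2, k)*16)*(-54) = ((2 - 3/(1/2) + 3/(53/42))*16)*(-54) = ((2 - 3/½ + 3*(42/53))*16)*(-54) = ((2 - 3*2 + 126/53)*16)*(-54) = ((2 - 6 + 126/53)*16)*(-54) = -86/53*16*(-54) = -1376/53*(-54) = 74304/53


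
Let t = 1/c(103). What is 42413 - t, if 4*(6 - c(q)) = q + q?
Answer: 3859585/91 ≈ 42413.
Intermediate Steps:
c(q) = 6 - q/2 (c(q) = 6 - (q + q)/4 = 6 - q/2)
t = -2/91 (t = 1/(6 - ½*103) = 1/(6 - 103/2) = 1/(-91/2) = -2/91 ≈ -0.021978)
42413 - t = 42413 - 1*(-2/91) = 42413 + 2/91 = 3859585/91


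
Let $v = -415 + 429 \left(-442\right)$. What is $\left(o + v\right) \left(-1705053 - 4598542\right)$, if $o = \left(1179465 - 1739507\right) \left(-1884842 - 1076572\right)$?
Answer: $-10454613350062031225$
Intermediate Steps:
$v = -190033$ ($v = -415 - 189618 = -190033$)
$o = 1658516219388$ ($o = \left(-560042\right) \left(-2961414\right) = 1658516219388$)
$\left(o + v\right) \left(-1705053 - 4598542\right) = \left(1658516219388 - 190033\right) \left(-1705053 - 4598542\right) = 1658516029355 \left(-6303595\right) = -10454613350062031225$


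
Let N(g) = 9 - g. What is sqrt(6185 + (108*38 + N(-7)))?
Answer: 3*sqrt(1145) ≈ 101.51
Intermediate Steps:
sqrt(6185 + (108*38 + N(-7))) = sqrt(6185 + (108*38 + (9 - 1*(-7)))) = sqrt(6185 + (4104 + (9 + 7))) = sqrt(6185 + (4104 + 16)) = sqrt(6185 + 4120) = sqrt(10305) = 3*sqrt(1145)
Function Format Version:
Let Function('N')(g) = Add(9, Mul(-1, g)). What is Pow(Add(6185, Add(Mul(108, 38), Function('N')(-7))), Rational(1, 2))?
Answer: Mul(3, Pow(1145, Rational(1, 2))) ≈ 101.51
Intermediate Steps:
Pow(Add(6185, Add(Mul(108, 38), Function('N')(-7))), Rational(1, 2)) = Pow(Add(6185, Add(Mul(108, 38), Add(9, Mul(-1, -7)))), Rational(1, 2)) = Pow(Add(6185, Add(4104, Add(9, 7))), Rational(1, 2)) = Pow(Add(6185, Add(4104, 16)), Rational(1, 2)) = Pow(Add(6185, 4120), Rational(1, 2)) = Pow(10305, Rational(1, 2)) = Mul(3, Pow(1145, Rational(1, 2)))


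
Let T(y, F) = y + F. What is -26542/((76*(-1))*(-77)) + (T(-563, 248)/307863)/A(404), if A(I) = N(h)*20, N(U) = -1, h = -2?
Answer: -907911953/200179364 ≈ -4.5355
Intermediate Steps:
A(I) = -20 (A(I) = -1*20 = -20)
T(y, F) = F + y
-26542/((76*(-1))*(-77)) + (T(-563, 248)/307863)/A(404) = -26542/((76*(-1))*(-77)) + ((248 - 563)/307863)/(-20) = -26542/((-76*(-77))) - 315*1/307863*(-1/20) = -26542/5852 - 35/34207*(-1/20) = -26542*1/5852 + 7/136828 = -13271/2926 + 7/136828 = -907911953/200179364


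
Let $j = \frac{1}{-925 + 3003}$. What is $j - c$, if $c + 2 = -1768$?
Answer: $\frac{3678061}{2078} \approx 1770.0$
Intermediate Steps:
$c = -1770$ ($c = -2 - 1768 = -1770$)
$j = \frac{1}{2078} \approx 0.00048123$
$j - c = \frac{1}{2078} - -1770 = \frac{1}{2078} + 1770 = \frac{3678061}{2078}$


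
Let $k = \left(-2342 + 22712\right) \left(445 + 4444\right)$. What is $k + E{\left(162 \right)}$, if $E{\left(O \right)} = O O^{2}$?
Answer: $103840458$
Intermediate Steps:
$E{\left(O \right)} = O^{3}$
$k = 99588930$ ($k = 20370 \cdot 4889 = 99588930$)
$k + E{\left(162 \right)} = 99588930 + 162^{3} = 99588930 + 4251528 = 103840458$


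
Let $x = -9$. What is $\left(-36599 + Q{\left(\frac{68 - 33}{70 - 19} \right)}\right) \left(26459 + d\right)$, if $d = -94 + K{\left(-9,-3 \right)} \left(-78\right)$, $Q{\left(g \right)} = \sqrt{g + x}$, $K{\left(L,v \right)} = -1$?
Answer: $-967787357 + \frac{52886 i \sqrt{5406}}{51} \approx -9.6779 \cdot 10^{8} + 76245.0 i$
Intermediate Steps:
$Q{\left(g \right)} = \sqrt{-9 + g}$ ($Q{\left(g \right)} = \sqrt{g - 9} = \sqrt{-9 + g}$)
$d = -16$ ($d = -94 - -78 = -94 + 78 = -16$)
$\left(-36599 + Q{\left(\frac{68 - 33}{70 - 19} \right)}\right) \left(26459 + d\right) = \left(-36599 + \sqrt{-9 + \frac{68 - 33}{70 - 19}}\right) \left(26459 - 16\right) = \left(-36599 + \sqrt{-9 + \frac{35}{51}}\right) 26443 = \left(-36599 + \sqrt{- \frac{424}{51}}\right) 26443 = \left(-36599 + \frac{2 i \sqrt{5406}}{51}\right) 26443 = -967787357 + \frac{52886 i \sqrt{5406}}{51}$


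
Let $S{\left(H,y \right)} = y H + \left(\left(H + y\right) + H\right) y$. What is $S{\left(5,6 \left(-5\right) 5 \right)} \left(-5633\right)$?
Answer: $-114068250$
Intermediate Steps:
$S{\left(H,y \right)} = H y + y \left(y + 2 H\right)$ ($S{\left(H,y \right)} = H y + \left(y + 2 H\right) y = H y + y \left(y + 2 H\right)$)
$S{\left(5,6 \left(-5\right) 5 \right)} \left(-5633\right) = 6 \left(-5\right) 5 \left(6 \left(-5\right) 5 + 3 \cdot 5\right) \left(-5633\right) = \left(-30\right) 5 \left(\left(-30\right) 5 + 15\right) \left(-5633\right) = - 150 \left(-150 + 15\right) \left(-5633\right) = \left(-150\right) \left(-135\right) \left(-5633\right) = 20250 \left(-5633\right) = -114068250$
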